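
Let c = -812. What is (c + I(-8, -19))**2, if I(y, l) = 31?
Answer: 609961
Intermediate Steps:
(c + I(-8, -19))**2 = (-812 + 31)**2 = (-781)**2 = 609961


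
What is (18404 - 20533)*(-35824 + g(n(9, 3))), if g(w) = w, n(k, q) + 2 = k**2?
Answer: 76101105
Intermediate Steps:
n(k, q) = -2 + k**2
(18404 - 20533)*(-35824 + g(n(9, 3))) = (18404 - 20533)*(-35824 + (-2 + 9**2)) = -2129*(-35824 + (-2 + 81)) = -2129*(-35824 + 79) = -2129*(-35745) = 76101105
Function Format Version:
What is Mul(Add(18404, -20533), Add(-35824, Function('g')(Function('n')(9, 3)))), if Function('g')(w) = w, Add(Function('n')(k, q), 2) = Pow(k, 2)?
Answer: 76101105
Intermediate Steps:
Function('n')(k, q) = Add(-2, Pow(k, 2))
Mul(Add(18404, -20533), Add(-35824, Function('g')(Function('n')(9, 3)))) = Mul(Add(18404, -20533), Add(-35824, Add(-2, Pow(9, 2)))) = Mul(-2129, Add(-35824, Add(-2, 81))) = Mul(-2129, Add(-35824, 79)) = Mul(-2129, -35745) = 76101105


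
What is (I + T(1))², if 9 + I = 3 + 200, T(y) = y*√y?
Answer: 38025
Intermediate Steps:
T(y) = y^(3/2)
I = 194 (I = -9 + (3 + 200) = -9 + 203 = 194)
(I + T(1))² = (194 + 1^(3/2))² = (194 + 1)² = 195² = 38025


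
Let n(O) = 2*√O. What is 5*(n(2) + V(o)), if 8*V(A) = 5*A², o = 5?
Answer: 625/8 + 10*√2 ≈ 92.267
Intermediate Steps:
V(A) = 5*A²/8 (V(A) = (5*A²)/8 = 5*A²/8)
5*(n(2) + V(o)) = 5*(2*√2 + (5/8)*5²) = 5*(2*√2 + (5/8)*25) = 5*(2*√2 + 125/8) = 5*(125/8 + 2*√2) = 625/8 + 10*√2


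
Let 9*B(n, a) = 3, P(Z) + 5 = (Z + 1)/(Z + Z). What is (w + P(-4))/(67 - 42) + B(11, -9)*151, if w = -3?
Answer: 30017/600 ≈ 50.028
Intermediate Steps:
P(Z) = -5 + (1 + Z)/(2*Z) (P(Z) = -5 + (Z + 1)/(Z + Z) = -5 + (1 + Z)/((2*Z)) = -5 + (1 + Z)*(1/(2*Z)) = -5 + (1 + Z)/(2*Z))
B(n, a) = ⅓ (B(n, a) = (⅑)*3 = ⅓)
(w + P(-4))/(67 - 42) + B(11, -9)*151 = (-3 + (½)*(1 - 9*(-4))/(-4))/(67 - 42) + (⅓)*151 = (-3 + (½)*(-¼)*(1 + 36))/25 + 151/3 = (-3 + (½)*(-¼)*37)*(1/25) + 151/3 = (-3 - 37/8)*(1/25) + 151/3 = -61/8*1/25 + 151/3 = -61/200 + 151/3 = 30017/600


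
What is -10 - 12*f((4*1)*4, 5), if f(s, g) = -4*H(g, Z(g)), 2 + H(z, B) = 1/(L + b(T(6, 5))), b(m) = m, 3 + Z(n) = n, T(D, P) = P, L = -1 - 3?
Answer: -58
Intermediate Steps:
L = -4
Z(n) = -3 + n
H(z, B) = -1 (H(z, B) = -2 + 1/(-4 + 5) = -2 + 1/1 = -2 + 1 = -1)
f(s, g) = 4 (f(s, g) = -4*(-1) = 4)
-10 - 12*f((4*1)*4, 5) = -10 - 12*4 = -10 - 48 = -58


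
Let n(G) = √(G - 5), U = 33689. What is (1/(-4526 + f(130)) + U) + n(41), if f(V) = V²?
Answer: 416941931/12374 ≈ 33695.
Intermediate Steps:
n(G) = √(-5 + G)
(1/(-4526 + f(130)) + U) + n(41) = (1/(-4526 + 130²) + 33689) + √(-5 + 41) = (1/(-4526 + 16900) + 33689) + √36 = (1/12374 + 33689) + 6 = 416867687/12374 + 6 = 416941931/12374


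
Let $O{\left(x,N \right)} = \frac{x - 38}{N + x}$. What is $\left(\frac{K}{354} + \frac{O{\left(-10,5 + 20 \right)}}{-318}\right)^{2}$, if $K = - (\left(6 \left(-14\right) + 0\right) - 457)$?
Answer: $\frac{2313898609}{977812900} \approx 2.3664$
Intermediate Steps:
$O{\left(x,N \right)} = \frac{-38 + x}{N + x}$
$K = 541$ ($K = - (\left(-84 + 0\right) - 457) = - (-84 - 457) = \left(-1\right) \left(-541\right) = 541$)
$\left(\frac{K}{354} + \frac{O{\left(-10,5 + 20 \right)}}{-318}\right)^{2} = \left(\frac{541}{354} + \frac{\frac{1}{\left(5 + 20\right) - 10} \left(-38 - 10\right)}{-318}\right)^{2} = \left(541 \cdot \frac{1}{354} + \frac{1}{25 - 10} \left(-48\right) \left(- \frac{1}{318}\right)\right)^{2} = \left(\frac{541}{354} + \frac{1}{15} \left(-48\right) \left(- \frac{1}{318}\right)\right)^{2} = \left(\frac{541}{354} - - \frac{8}{795}\right)^{2} = \left(\frac{541}{354} + \frac{8}{795}\right)^{2} = \left(\frac{48103}{31270}\right)^{2} = \frac{2313898609}{977812900}$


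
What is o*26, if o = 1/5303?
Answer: 26/5303 ≈ 0.0049029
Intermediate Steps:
o = 1/5303 ≈ 0.00018857
o*26 = (1/5303)*26 = 26/5303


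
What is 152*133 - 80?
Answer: 20136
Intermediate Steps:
152*133 - 80 = 20216 - 80 = 20136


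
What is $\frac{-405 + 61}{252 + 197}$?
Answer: $- \frac{344}{449} \approx -0.76615$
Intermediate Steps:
$\frac{-405 + 61}{252 + 197} = - \frac{344}{449}$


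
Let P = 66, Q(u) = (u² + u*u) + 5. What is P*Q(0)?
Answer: 330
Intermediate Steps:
Q(u) = 5 + 2*u² (Q(u) = (u² + u²) + 5 = 2*u² + 5 = 5 + 2*u²)
P*Q(0) = 66*(5 + 2*0²) = 66*(5 + 2*0) = 66*(5 + 0) = 66*5 = 330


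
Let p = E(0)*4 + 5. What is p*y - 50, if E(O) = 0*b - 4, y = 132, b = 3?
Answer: -1502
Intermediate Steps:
E(O) = -4 (E(O) = 0*3 - 4 = 0 - 4 = -4)
p = -11 (p = -4*4 + 5 = -16 + 5 = -11)
p*y - 50 = -11*132 - 50 = -1452 - 50 = -1502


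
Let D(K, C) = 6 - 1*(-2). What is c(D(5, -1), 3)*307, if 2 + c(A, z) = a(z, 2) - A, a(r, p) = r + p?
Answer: -1535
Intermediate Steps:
D(K, C) = 8 (D(K, C) = 6 + 2 = 8)
a(r, p) = p + r
c(A, z) = z - A (c(A, z) = -2 + ((2 + z) - A) = -2 + (2 + z - A) = z - A)
c(D(5, -1), 3)*307 = (3 - 1*8)*307 = (3 - 8)*307 = -5*307 = -1535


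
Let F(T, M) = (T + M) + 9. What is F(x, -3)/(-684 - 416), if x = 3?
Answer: -9/1100 ≈ -0.0081818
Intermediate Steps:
F(T, M) = 9 + M + T (F(T, M) = (M + T) + 9 = 9 + M + T)
F(x, -3)/(-684 - 416) = (9 - 3 + 3)/(-684 - 416) = 9/(-1100) = -1/1100*9 = -9/1100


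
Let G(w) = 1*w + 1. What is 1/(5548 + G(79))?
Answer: 1/5628 ≈ 0.00017768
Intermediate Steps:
G(w) = 1 + w (G(w) = w + 1 = 1 + w)
1/(5548 + G(79)) = 1/(5548 + (1 + 79)) = 1/(5548 + 80) = 1/5628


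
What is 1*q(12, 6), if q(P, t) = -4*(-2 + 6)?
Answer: -16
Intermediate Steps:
q(P, t) = -16 (q(P, t) = -4*4 = -16)
1*q(12, 6) = 1*(-16) = -16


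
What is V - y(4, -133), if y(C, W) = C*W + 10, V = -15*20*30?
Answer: -8478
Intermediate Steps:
V = -9000 (V = -300*30 = -9000)
y(C, W) = 10 + C*W
V - y(4, -133) = -9000 - (10 + 4*(-133)) = -9000 - (10 - 532) = -9000 - 1*(-522) = -9000 + 522 = -8478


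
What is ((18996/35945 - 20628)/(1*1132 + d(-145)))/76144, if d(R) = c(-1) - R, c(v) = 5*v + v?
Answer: -46340904/217420126105 ≈ -0.00021314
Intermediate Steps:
c(v) = 6*v
d(R) = -6 - R (d(R) = 6*(-1) - R = -6 - R)
((18996/35945 - 20628)/(1*1132 + d(-145)))/76144 = ((18996/35945 - 20628)/(1*1132 + (-6 - 1*(-145))))/76144 = ((18996*(1/35945) - 20628)/(1132 + (-6 + 145)))*(1/76144) = ((18996/35945 - 20628)/(1132 + 139))*(1/76144) = -741454464/35945/1271*(1/76144) = -741454464/35945*1/1271*(1/76144) = -741454464/45686095*1/76144 = -46340904/217420126105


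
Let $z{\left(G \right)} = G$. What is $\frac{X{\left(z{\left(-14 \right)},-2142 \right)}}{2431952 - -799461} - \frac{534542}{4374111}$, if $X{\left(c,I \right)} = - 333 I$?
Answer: $\frac{1392666170900}{14134559148843} \approx 0.098529$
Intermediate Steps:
$\frac{X{\left(z{\left(-14 \right)},-2142 \right)}}{2431952 - -799461} - \frac{534542}{4374111} = \frac{\left(-333\right) \left(-2142\right)}{2431952 - -799461} - \frac{534542}{4374111} = \frac{713286}{2431952 + 799461} - \frac{534542}{4374111} = \frac{713286}{3231413} - \frac{534542}{4374111} = \frac{1392666170900}{14134559148843}$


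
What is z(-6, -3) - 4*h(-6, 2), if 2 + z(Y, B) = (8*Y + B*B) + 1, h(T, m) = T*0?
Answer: -40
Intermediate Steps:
h(T, m) = 0
z(Y, B) = -1 + B**2 + 8*Y (z(Y, B) = -2 + ((8*Y + B*B) + 1) = -2 + ((8*Y + B**2) + 1) = -2 + ((B**2 + 8*Y) + 1) = -2 + (1 + B**2 + 8*Y) = -1 + B**2 + 8*Y)
z(-6, -3) - 4*h(-6, 2) = (-1 + (-3)**2 + 8*(-6)) - 4*0 = (-1 + 9 - 48) + 0 = -40 + 0 = -40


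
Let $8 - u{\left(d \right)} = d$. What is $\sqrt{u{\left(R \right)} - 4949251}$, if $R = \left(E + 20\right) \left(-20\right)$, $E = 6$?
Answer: $i \sqrt{4948723} \approx 2224.6 i$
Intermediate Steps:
$R = -520$ ($R = \left(6 + 20\right) \left(-20\right) = 26 \left(-20\right) = -520$)
$u{\left(d \right)} = 8 - d$
$\sqrt{u{\left(R \right)} - 4949251} = \sqrt{\left(8 - -520\right) - 4949251} = \sqrt{\left(8 + 520\right) - 4949251} = \sqrt{528 - 4949251} = \sqrt{-4948723} = i \sqrt{4948723}$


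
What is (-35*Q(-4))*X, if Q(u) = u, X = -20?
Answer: -2800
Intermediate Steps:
(-35*Q(-4))*X = -35*(-4)*(-20) = 140*(-20) = -2800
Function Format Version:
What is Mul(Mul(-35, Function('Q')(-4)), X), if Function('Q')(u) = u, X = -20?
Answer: -2800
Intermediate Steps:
Mul(Mul(-35, Function('Q')(-4)), X) = Mul(Mul(-35, -4), -20) = Mul(140, -20) = -2800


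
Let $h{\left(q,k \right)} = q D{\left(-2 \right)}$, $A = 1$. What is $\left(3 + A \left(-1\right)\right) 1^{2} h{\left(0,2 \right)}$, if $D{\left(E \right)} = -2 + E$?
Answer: $0$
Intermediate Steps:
$h{\left(q,k \right)} = - 4 q$ ($h{\left(q,k \right)} = q \left(-2 - 2\right) = q \left(-4\right) = - 4 q$)
$\left(3 + A \left(-1\right)\right) 1^{2} h{\left(0,2 \right)} = \left(3 + 1 \left(-1\right)\right) 1^{2} \left(\left(-4\right) 0\right) = \left(3 - 1\right) 1 \cdot 0 = 2 \cdot 1 \cdot 0 = 2 \cdot 0 = 0$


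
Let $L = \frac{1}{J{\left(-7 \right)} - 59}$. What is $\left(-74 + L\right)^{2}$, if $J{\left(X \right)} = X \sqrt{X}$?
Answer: $\frac{- 17192421 i + 4524212 \sqrt{7}}{2 \left(- 1569 i + 413 \sqrt{7}\right)} \approx 5478.3 - 0.71694 i$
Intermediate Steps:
$J{\left(X \right)} = X^{\frac{3}{2}}$
$L = \frac{1}{-59 - 7 i \sqrt{7}}$ ($L = \frac{1}{\left(-7\right)^{\frac{3}{2}} - 59} = \frac{1}{- 7 i \sqrt{7} - 59} = \frac{1}{-59 - 7 i \sqrt{7}} \approx -0.015429 + 0.0048432 i$)
$\left(-74 + L\right)^{2} = \left(-74 + \frac{i}{- 59 i + 7 \sqrt{7}}\right)^{2}$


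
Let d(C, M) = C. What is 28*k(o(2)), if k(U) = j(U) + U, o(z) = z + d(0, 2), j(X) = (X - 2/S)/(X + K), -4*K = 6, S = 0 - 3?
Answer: 616/3 ≈ 205.33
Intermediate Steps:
S = -3
K = -3/2 (K = -¼*6 = -3/2 ≈ -1.5000)
j(X) = (⅔ + X)/(-3/2 + X) (j(X) = (X - 2/(-3))/(X - 3/2) = (X - 2*(-⅓))/(-3/2 + X) = (X + ⅔)/(-3/2 + X) = (⅔ + X)/(-3/2 + X))
o(z) = z (o(z) = z + 0 = z)
k(U) = U + 2*(2 + 3*U)/(3*(-3 + 2*U)) (k(U) = 2*(2 + 3*U)/(3*(-3 + 2*U)) + U = U + 2*(2 + 3*U)/(3*(-3 + 2*U)))
28*k(o(2)) = 28*((4 - 3*2 + 6*2²)/(3*(-3 + 2*2))) = 28*((4 - 6 + 6*4)/(3*(-3 + 4))) = 28*((⅓)*(4 - 6 + 24)/1) = 28*((⅓)*1*22) = 28*(22/3) = 616/3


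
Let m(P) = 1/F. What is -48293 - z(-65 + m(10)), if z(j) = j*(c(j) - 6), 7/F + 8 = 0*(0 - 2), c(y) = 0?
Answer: -340829/7 ≈ -48690.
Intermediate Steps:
F = -7/8 (F = 7/(-8 + 0*(0 - 2)) = 7/(-8 + 0*(-2)) = 7/(-8 + 0) = 7/(-8) = 7*(-⅛) = -7/8 ≈ -0.87500)
m(P) = -8/7 (m(P) = 1/(-7/8) = -8/7)
z(j) = -6*j (z(j) = j*(0 - 6) = j*(-6) = -6*j)
-48293 - z(-65 + m(10)) = -48293 - (-6)*(-65 - 8/7) = -48293 - (-6)*(-463)/7 = -48293 - 1*2778/7 = -48293 - 2778/7 = -340829/7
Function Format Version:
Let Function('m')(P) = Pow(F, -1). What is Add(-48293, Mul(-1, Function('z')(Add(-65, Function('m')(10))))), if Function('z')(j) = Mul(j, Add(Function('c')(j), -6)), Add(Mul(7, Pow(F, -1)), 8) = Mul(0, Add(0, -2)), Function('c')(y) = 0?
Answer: Rational(-340829, 7) ≈ -48690.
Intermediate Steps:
F = Rational(-7, 8) (F = Mul(7, Pow(Add(-8, Mul(0, Add(0, -2))), -1)) = Mul(7, Pow(Add(-8, Mul(0, -2)), -1)) = Mul(7, Pow(Add(-8, 0), -1)) = Mul(7, Pow(-8, -1)) = Mul(7, Rational(-1, 8)) = Rational(-7, 8) ≈ -0.87500)
Function('m')(P) = Rational(-8, 7) (Function('m')(P) = Pow(Rational(-7, 8), -1) = Rational(-8, 7))
Function('z')(j) = Mul(-6, j) (Function('z')(j) = Mul(j, Add(0, -6)) = Mul(j, -6) = Mul(-6, j))
Add(-48293, Mul(-1, Function('z')(Add(-65, Function('m')(10))))) = Add(-48293, Mul(-1, Mul(-6, Add(-65, Rational(-8, 7))))) = Add(-48293, Mul(-1, Mul(-6, Rational(-463, 7)))) = Add(-48293, Mul(-1, Rational(2778, 7))) = Add(-48293, Rational(-2778, 7)) = Rational(-340829, 7)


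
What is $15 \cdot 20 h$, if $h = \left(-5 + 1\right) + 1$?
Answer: $-900$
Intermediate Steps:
$h = -3$ ($h = -4 + 1 = -3$)
$15 \cdot 20 h = 15 \cdot 20 \left(-3\right) = 300 \left(-3\right) = -900$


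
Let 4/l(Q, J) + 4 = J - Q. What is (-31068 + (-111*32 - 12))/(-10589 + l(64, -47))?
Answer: 1327560/405913 ≈ 3.2706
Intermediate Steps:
l(Q, J) = 4/(-4 + J - Q) (l(Q, J) = 4/(-4 + (J - Q)) = 4/(-4 + J - Q))
(-31068 + (-111*32 - 12))/(-10589 + l(64, -47)) = (-31068 + (-111*32 - 12))/(-10589 + 4/(-4 - 47 - 1*64)) = (-31068 + (-3552 - 12))/(-10589 + 4/(-4 - 47 - 64)) = (-31068 - 3564)/(-10589 + 4/(-115)) = -34632/(-10589 + 4*(-1/115)) = -34632/(-10589 - 4/115) = -34632/(-1217739/115) = -34632*(-115/1217739) = 1327560/405913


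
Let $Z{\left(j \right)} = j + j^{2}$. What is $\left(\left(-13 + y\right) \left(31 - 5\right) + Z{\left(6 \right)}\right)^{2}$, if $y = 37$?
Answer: $443556$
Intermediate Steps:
$\left(\left(-13 + y\right) \left(31 - 5\right) + Z{\left(6 \right)}\right)^{2} = \left(\left(-13 + 37\right) \left(31 - 5\right) + 6 \left(1 + 6\right)\right)^{2} = \left(24 \cdot 26 + 6 \cdot 7\right)^{2} = \left(624 + 42\right)^{2} = 666^{2} = 443556$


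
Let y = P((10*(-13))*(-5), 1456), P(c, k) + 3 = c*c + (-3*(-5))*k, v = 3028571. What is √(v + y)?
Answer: 2*√868227 ≈ 1863.6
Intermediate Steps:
P(c, k) = -3 + c² + 15*k (P(c, k) = -3 + (c*c + (-3*(-5))*k) = -3 + (c² + 15*k) = -3 + c² + 15*k)
y = 444337 (y = -3 + ((10*(-13))*(-5))² + 15*1456 = -3 + (-130*(-5))² + 21840 = -3 + 650² + 21840 = -3 + 422500 + 21840 = 444337)
√(v + y) = √(3028571 + 444337) = √3472908 = 2*√868227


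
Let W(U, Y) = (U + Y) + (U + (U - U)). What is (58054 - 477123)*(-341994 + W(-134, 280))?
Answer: 143314054758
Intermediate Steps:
W(U, Y) = Y + 2*U (W(U, Y) = (U + Y) + (U + 0) = (U + Y) + U = Y + 2*U)
(58054 - 477123)*(-341994 + W(-134, 280)) = (58054 - 477123)*(-341994 + (280 + 2*(-134))) = -419069*(-341994 + (280 - 268)) = -419069*(-341994 + 12) = -419069*(-341982) = 143314054758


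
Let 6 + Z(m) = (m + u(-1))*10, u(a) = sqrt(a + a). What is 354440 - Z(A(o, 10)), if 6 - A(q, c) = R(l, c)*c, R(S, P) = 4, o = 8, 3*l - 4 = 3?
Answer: 354786 - 10*I*sqrt(2) ≈ 3.5479e+5 - 14.142*I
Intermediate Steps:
l = 7/3 (l = 4/3 + (1/3)*3 = 4/3 + 1 = 7/3 ≈ 2.3333)
u(a) = sqrt(2)*sqrt(a) (u(a) = sqrt(2*a) = sqrt(2)*sqrt(a))
A(q, c) = 6 - 4*c
Z(m) = -6 + 10*m + 10*I*sqrt(2) (Z(m) = -6 + (m + sqrt(2)*sqrt(-1))*10 = -6 + (m + sqrt(2)*I)*10 = -6 + (m + I*sqrt(2))*10 = -6 + (10*m + 10*I*sqrt(2)) = -6 + 10*m + 10*I*sqrt(2))
354440 - Z(A(o, 10)) = 354440 - (-6 + 10*(6 - 4*10) + 10*I*sqrt(2)) = 354440 - (-6 + 10*(6 - 40) + 10*I*sqrt(2)) = 354440 - (-6 + 10*(-34) + 10*I*sqrt(2)) = 354440 - (-6 - 340 + 10*I*sqrt(2)) = 354440 - (-346 + 10*I*sqrt(2)) = 354440 + (346 - 10*I*sqrt(2)) = 354786 - 10*I*sqrt(2)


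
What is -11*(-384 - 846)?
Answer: 13530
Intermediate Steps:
-11*(-384 - 846) = -11*(-1230) = 13530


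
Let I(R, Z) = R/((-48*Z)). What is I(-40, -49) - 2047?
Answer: -601823/294 ≈ -2047.0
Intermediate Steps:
I(R, Z) = -R/(48*Z) (I(R, Z) = R*(-1/(48*Z)) = -R/(48*Z))
I(-40, -49) - 2047 = -1/48*(-40)/(-49) - 2047 = -1/48*(-40)*(-1/49) - 2047 = -5/294 - 2047 = -601823/294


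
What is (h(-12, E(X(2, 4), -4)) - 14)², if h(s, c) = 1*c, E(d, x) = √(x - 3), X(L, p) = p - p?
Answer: (14 - I*√7)² ≈ 189.0 - 74.081*I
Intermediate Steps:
X(L, p) = 0
E(d, x) = √(-3 + x)
h(s, c) = c
(h(-12, E(X(2, 4), -4)) - 14)² = (√(-3 - 4) - 14)² = (√(-7) - 14)² = (I*√7 - 14)² = (-14 + I*√7)²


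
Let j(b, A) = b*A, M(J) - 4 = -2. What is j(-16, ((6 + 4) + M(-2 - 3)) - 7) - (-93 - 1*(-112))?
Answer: -99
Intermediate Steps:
M(J) = 2 (M(J) = 4 - 2 = 2)
j(b, A) = A*b
j(-16, ((6 + 4) + M(-2 - 3)) - 7) - (-93 - 1*(-112)) = (((6 + 4) + 2) - 7)*(-16) - (-93 - 1*(-112)) = ((10 + 2) - 7)*(-16) - (-93 + 112) = (12 - 7)*(-16) - 1*19 = 5*(-16) - 19 = -80 - 19 = -99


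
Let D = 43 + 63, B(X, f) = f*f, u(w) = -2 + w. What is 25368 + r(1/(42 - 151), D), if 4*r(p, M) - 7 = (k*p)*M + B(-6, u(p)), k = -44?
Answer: 301557084/11881 ≈ 25381.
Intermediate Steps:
B(X, f) = f**2
D = 106
r(p, M) = 7/4 + (-2 + p)**2/4 - 11*M*p (r(p, M) = 7/4 + ((-44*p)*M + (-2 + p)**2)/4 = 7/4 + (-44*M*p + (-2 + p)**2)/4 = 7/4 + ((-2 + p)**2 - 44*M*p)/4 = 7/4 + ((-2 + p)**2/4 - 11*M*p) = 7/4 + (-2 + p)**2/4 - 11*M*p)
25368 + r(1/(42 - 151), D) = 25368 + (7/4 + (-2 + 1/(42 - 151))**2/4 - 11*106/(42 - 151)) = 25368 + (7/4 + (-2 + 1/(-109))**2/4 - 11*106/(-109)) = 25368 + (7/4 + (-2 - 1/109)**2/4 - 11*106*(-1/109)) = 25368 + (7/4 + (-219/109)**2/4 + 1166/109) = 25368 + (7/4 + (1/4)*(47961/11881) + 1166/109) = 25368 + (7/4 + 47961/47524 + 1166/109) = 25368 + 159876/11881 = 301557084/11881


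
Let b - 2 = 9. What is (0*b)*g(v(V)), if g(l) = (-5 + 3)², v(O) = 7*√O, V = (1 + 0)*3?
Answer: 0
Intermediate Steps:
b = 11 (b = 2 + 9 = 11)
V = 3 (V = 1*3 = 3)
g(l) = 4 (g(l) = (-2)² = 4)
(0*b)*g(v(V)) = (0*11)*4 = 0*4 = 0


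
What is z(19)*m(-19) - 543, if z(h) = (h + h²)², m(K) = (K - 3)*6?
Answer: -19061343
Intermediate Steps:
m(K) = -18 + 6*K (m(K) = (-3 + K)*6 = -18 + 6*K)
z(19)*m(-19) - 543 = (19²*(1 + 19)²)*(-18 + 6*(-19)) - 543 = (361*20²)*(-18 - 114) - 543 = (361*400)*(-132) - 543 = 144400*(-132) - 543 = -19060800 - 543 = -19061343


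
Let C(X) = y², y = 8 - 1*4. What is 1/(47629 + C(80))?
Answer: 1/47645 ≈ 2.0989e-5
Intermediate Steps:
y = 4 (y = 8 - 4 = 4)
C(X) = 16 (C(X) = 4² = 16)
1/(47629 + C(80)) = 1/(47629 + 16) = 1/47645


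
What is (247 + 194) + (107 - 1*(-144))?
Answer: 692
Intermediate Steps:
(247 + 194) + (107 - 1*(-144)) = 441 + (107 + 144) = 441 + 251 = 692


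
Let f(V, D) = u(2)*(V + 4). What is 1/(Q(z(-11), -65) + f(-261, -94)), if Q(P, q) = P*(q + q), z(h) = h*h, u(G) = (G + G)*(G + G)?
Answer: -1/19842 ≈ -5.0398e-5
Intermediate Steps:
u(G) = 4*G² (u(G) = (2*G)*(2*G) = 4*G²)
f(V, D) = 64 + 16*V (f(V, D) = (4*2²)*(V + 4) = (4*4)*(4 + V) = 16*(4 + V) = 64 + 16*V)
z(h) = h²
Q(P, q) = 2*P*q (Q(P, q) = P*(2*q) = 2*P*q)
1/(Q(z(-11), -65) + f(-261, -94)) = 1/(2*(-11)²*(-65) + (64 + 16*(-261))) = 1/(2*121*(-65) + (64 - 4176)) = 1/(-15730 - 4112) = 1/(-19842) = -1/19842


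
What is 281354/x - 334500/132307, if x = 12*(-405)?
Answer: -19425386839/321506010 ≈ -60.420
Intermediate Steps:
x = -4860
281354/x - 334500/132307 = 281354/(-4860) - 334500/132307 = 281354*(-1/4860) - 334500*1/132307 = -140677/2430 - 334500/132307 = -19425386839/321506010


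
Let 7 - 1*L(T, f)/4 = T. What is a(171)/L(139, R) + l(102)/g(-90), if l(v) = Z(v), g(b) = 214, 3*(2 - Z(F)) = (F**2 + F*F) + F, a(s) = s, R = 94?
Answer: -619283/18832 ≈ -32.885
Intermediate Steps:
L(T, f) = 28 - 4*T
Z(F) = 2 - 2*F**2/3 - F/3 (Z(F) = 2 - ((F**2 + F*F) + F)/3 = 2 - ((F**2 + F**2) + F)/3 = 2 - (2*F**2 + F)/3 = 2 - (F + 2*F**2)/3 = 2 + (-2*F**2/3 - F/3) = 2 - 2*F**2/3 - F/3)
l(v) = 2 - 2*v**2/3 - v/3
a(171)/L(139, R) + l(102)/g(-90) = 171/(28 - 4*139) + (2 - 2/3*102**2 - 1/3*102)/214 = 171/(28 - 556) + (2 - 2/3*10404 - 34)*(1/214) = 171/(-528) + (2 - 6936 - 34)*(1/214) = 171*(-1/528) - 6968*1/214 = -57/176 - 3484/107 = -619283/18832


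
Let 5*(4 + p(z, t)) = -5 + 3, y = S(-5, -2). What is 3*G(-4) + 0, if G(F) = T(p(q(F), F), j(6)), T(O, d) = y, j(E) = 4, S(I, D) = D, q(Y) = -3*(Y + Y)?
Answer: -6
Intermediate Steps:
q(Y) = -6*Y
y = -2
p(z, t) = -22/5 (p(z, t) = -4 + (-5 + 3)/5 = -4 + (⅕)*(-2) = -4 - ⅖ = -22/5)
T(O, d) = -2
G(F) = -2
3*G(-4) + 0 = 3*(-2) + 0 = -6 + 0 = -6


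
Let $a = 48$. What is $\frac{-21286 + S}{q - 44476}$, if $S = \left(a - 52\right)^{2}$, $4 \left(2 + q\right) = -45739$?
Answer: $\frac{85080}{223651} \approx 0.38041$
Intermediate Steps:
$q = - \frac{45747}{4}$ ($q = -2 + \frac{1}{4} \left(-45739\right) = -2 - \frac{45739}{4} = - \frac{45747}{4} \approx -11437.0$)
$S = 16$ ($S = \left(48 - 52\right)^{2} = \left(-4\right)^{2} = 16$)
$\frac{-21286 + S}{q - 44476} = \frac{-21286 + 16}{- \frac{45747}{4} - 44476} = - \frac{21270}{- \frac{223651}{4}} = \left(-21270\right) \left(- \frac{4}{223651}\right) = \frac{85080}{223651}$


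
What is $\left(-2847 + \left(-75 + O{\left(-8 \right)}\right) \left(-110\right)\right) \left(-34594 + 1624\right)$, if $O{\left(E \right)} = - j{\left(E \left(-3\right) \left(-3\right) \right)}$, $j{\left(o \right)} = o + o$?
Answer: $344107890$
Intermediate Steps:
$j{\left(o \right)} = 2 o$
$O{\left(E \right)} = - 18 E$ ($O{\left(E \right)} = - 2 E \left(-3\right) \left(-3\right) = - 2 - 3 E \left(-3\right) = - 2 \cdot 9 E = - 18 E$)
$\left(-2847 + \left(-75 + O{\left(-8 \right)}\right) \left(-110\right)\right) \left(-34594 + 1624\right) = \left(-2847 + \left(-75 - -144\right) \left(-110\right)\right) \left(-34594 + 1624\right) = \left(-2847 + \left(-75 + 144\right) \left(-110\right)\right) \left(-32970\right) = \left(-2847 + 69 \left(-110\right)\right) \left(-32970\right) = \left(-2847 - 7590\right) \left(-32970\right) = \left(-10437\right) \left(-32970\right) = 344107890$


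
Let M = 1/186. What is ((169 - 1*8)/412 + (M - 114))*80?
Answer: -87056900/9579 ≈ -9088.3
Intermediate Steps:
M = 1/186 ≈ 0.0053763
((169 - 1*8)/412 + (M - 114))*80 = ((169 - 1*8)/412 + (1/186 - 114))*80 = ((169 - 8)*(1/412) - 21203/186)*80 = (161*(1/412) - 21203/186)*80 = (161/412 - 21203/186)*80 = -4352845/38316*80 = -87056900/9579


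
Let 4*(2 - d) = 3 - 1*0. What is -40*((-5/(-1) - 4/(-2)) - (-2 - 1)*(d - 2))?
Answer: -190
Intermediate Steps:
d = 5/4 (d = 2 - (3 - 1*0)/4 = 2 - (3 + 0)/4 = 2 - ¼*3 = 2 - ¾ = 5/4 ≈ 1.2500)
-40*((-5/(-1) - 4/(-2)) - (-2 - 1)*(d - 2)) = -40*((-5/(-1) - 4/(-2)) - (-2 - 1)*(5/4 - 2)) = -40*((-5*(-1) - 4*(-½)) - (-3)*(-3)/4) = -40*((5 + 2) - 1*9/4) = -40*(7 - 9/4) = -40*19/4 = -20*19/2 = -190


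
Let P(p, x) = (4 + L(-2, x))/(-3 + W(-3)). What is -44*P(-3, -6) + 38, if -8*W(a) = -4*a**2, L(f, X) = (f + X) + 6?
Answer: -62/3 ≈ -20.667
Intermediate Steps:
L(f, X) = 6 + X + f (L(f, X) = (X + f) + 6 = 6 + X + f)
W(a) = a**2/2 (W(a) = -(-1)*a**2/2 = a**2/2)
P(p, x) = 16/3 + 2*x/3 (P(p, x) = (4 + (6 + x - 2))/(-3 + (1/2)*(-3)**2) = (4 + (4 + x))/(-3 + (1/2)*9) = (8 + x)/(-3 + 9/2) = (8 + x)/(3/2) = (8 + x)*(2/3) = 16/3 + 2*x/3)
-44*P(-3, -6) + 38 = -44*(16/3 + (2/3)*(-6)) + 38 = -44*(16/3 - 4) + 38 = -44*4/3 + 38 = -176/3 + 38 = -62/3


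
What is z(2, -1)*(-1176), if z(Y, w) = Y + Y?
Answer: -4704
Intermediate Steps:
z(Y, w) = 2*Y
z(2, -1)*(-1176) = (2*2)*(-1176) = 4*(-1176) = -4704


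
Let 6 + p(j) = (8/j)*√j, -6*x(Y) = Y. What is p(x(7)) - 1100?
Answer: -1106 - 8*I*√42/7 ≈ -1106.0 - 7.4066*I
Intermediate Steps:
x(Y) = -Y/6
p(j) = -6 + 8/√j (p(j) = -6 + (8/j)*√j = -6 + 8/√j)
p(x(7)) - 1100 = (-6 + 8/√(-⅙*7)) - 1100 = (-6 + 8/√(-7/6)) - 1100 = (-6 + 8*(-I*√42/7)) - 1100 = (-6 - 8*I*√42/7) - 1100 = -1106 - 8*I*√42/7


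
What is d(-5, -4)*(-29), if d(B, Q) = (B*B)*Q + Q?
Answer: 3016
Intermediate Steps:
d(B, Q) = Q + Q*B² (d(B, Q) = B²*Q + Q = Q*B² + Q = Q + Q*B²)
d(-5, -4)*(-29) = -4*(1 + (-5)²)*(-29) = -4*(1 + 25)*(-29) = -4*26*(-29) = -104*(-29) = 3016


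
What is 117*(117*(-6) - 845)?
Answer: -180999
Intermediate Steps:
117*(117*(-6) - 845) = 117*(-702 - 845) = 117*(-1547) = -180999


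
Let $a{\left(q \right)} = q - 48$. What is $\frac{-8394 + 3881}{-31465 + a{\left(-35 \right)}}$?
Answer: $\frac{4513}{31548} \approx 0.14305$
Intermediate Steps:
$a{\left(q \right)} = -48 + q$ ($a{\left(q \right)} = q - 48 = -48 + q$)
$\frac{-8394 + 3881}{-31465 + a{\left(-35 \right)}} = \frac{-8394 + 3881}{-31465 - 83} = - \frac{4513}{-31465 - 83} = - \frac{4513}{-31548} = \left(-4513\right) \left(- \frac{1}{31548}\right) = \frac{4513}{31548}$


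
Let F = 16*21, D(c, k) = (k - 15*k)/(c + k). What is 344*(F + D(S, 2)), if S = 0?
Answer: 110768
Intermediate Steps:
D(c, k) = -14*k/(c + k) (D(c, k) = (-14*k)/(c + k) = -14*k/(c + k))
F = 336
344*(F + D(S, 2)) = 344*(336 - 14*2/(0 + 2)) = 344*(336 - 14*2/2) = 344*(336 - 14*2*½) = 344*(336 - 14) = 344*322 = 110768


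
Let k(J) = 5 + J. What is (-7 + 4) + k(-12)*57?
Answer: -402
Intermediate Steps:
(-7 + 4) + k(-12)*57 = (-7 + 4) + (5 - 12)*57 = -3 - 7*57 = -3 - 399 = -402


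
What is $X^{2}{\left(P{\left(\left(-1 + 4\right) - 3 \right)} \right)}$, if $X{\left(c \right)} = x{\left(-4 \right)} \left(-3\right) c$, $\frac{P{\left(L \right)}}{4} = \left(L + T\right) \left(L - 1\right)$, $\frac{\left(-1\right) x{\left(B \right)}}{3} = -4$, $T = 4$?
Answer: $331776$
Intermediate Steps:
$x{\left(B \right)} = 12$ ($x{\left(B \right)} = \left(-3\right) \left(-4\right) = 12$)
$P{\left(L \right)} = 4 \left(-1 + L\right) \left(4 + L\right)$ ($P{\left(L \right)} = 4 \left(L + 4\right) \left(L - 1\right) = 4 \left(4 + L\right) \left(-1 + L\right) = 4 \left(-1 + L\right) \left(4 + L\right)$)
$X{\left(c \right)} = - 36 c$ ($X{\left(c \right)} = 12 \left(-3\right) c = - 36 c$)
$X^{2}{\left(P{\left(\left(-1 + 4\right) - 3 \right)} \right)} = \left(- 36 \left(-16 + 4 \left(\left(-1 + 4\right) - 3\right)^{2} + 12 \left(\left(-1 + 4\right) - 3\right)\right)\right)^{2} = \left(- 36 \left(-16 + 4 \left(3 - 3\right)^{2} + 12 \left(3 - 3\right)\right)\right)^{2} = \left(- 36 \left(-16 + 4 \cdot 0^{2} + 12 \cdot 0\right)\right)^{2} = \left(- 36 \left(-16 + 4 \cdot 0 + 0\right)\right)^{2} = \left(- 36 \left(-16 + 0 + 0\right)\right)^{2} = \left(\left(-36\right) \left(-16\right)\right)^{2} = 576^{2} = 331776$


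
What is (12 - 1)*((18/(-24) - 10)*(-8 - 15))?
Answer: 10879/4 ≈ 2719.8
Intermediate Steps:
(12 - 1)*((18/(-24) - 10)*(-8 - 15)) = 11*((18*(-1/24) - 10)*(-23)) = 11*((-3/4 - 10)*(-23)) = 11*(-43/4*(-23)) = 11*(989/4) = 10879/4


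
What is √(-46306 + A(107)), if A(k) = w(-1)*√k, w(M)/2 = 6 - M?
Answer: √(-46306 + 14*√107) ≈ 214.85*I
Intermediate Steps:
w(M) = 12 - 2*M (w(M) = 2*(6 - M) = 12 - 2*M)
A(k) = 14*√k (A(k) = (12 - 2*(-1))*√k = (12 + 2)*√k = 14*√k)
√(-46306 + A(107)) = √(-46306 + 14*√107)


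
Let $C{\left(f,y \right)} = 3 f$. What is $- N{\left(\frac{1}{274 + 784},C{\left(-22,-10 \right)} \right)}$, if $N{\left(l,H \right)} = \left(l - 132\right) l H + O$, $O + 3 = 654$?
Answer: $- \frac{368961597}{559682} \approx -659.23$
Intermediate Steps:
$O = 651$ ($O = -3 + 654 = 651$)
$N{\left(l,H \right)} = 651 + H l \left(-132 + l\right)$ ($N{\left(l,H \right)} = \left(l - 132\right) l H + 651 = \left(-132 + l\right) l H + 651 = l \left(-132 + l\right) H + 651 = H l \left(-132 + l\right) + 651 = 651 + H l \left(-132 + l\right)$)
$- N{\left(\frac{1}{274 + 784},C{\left(-22,-10 \right)} \right)} = - (651 + 3 \left(-22\right) \left(\frac{1}{274 + 784}\right)^{2} - \frac{132 \cdot 3 \left(-22\right)}{274 + 784}) = - (651 - 66 \left(\frac{1}{1058}\right)^{2} - - \frac{8712}{1058}) = - (651 - \frac{66}{1119364} - \left(-8712\right) \frac{1}{1058}) = - (651 - \frac{33}{559682} + \frac{4356}{529}) = \left(-1\right) \frac{368961597}{559682} = - \frac{368961597}{559682}$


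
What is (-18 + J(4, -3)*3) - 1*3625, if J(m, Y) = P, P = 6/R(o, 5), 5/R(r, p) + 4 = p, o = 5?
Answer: -18197/5 ≈ -3639.4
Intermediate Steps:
R(r, p) = 5/(-4 + p)
P = 6/5 (P = 6/((5/(-4 + 5))) = 6/((5/1)) = 6/((5*1)) = 6/5 ≈ 1.2000)
J(m, Y) = 6/5
(-18 + J(4, -3)*3) - 1*3625 = (-18 + (6/5)*3) - 1*3625 = (-18 + 18/5) - 3625 = -72/5 - 3625 = -18197/5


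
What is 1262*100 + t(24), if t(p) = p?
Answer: 126224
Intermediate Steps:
1262*100 + t(24) = 1262*100 + 24 = 126200 + 24 = 126224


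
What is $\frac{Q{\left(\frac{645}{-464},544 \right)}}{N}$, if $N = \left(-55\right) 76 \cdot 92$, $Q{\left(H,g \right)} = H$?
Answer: $\frac{129}{35687168} \approx 3.6147 \cdot 10^{-6}$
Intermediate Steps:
$N = -384560$ ($N = \left(-4180\right) 92 = -384560$)
$\frac{Q{\left(\frac{645}{-464},544 \right)}}{N} = \frac{645 \frac{1}{-464}}{-384560} = 645 \left(- \frac{1}{464}\right) \left(- \frac{1}{384560}\right) = \left(- \frac{645}{464}\right) \left(- \frac{1}{384560}\right) = \frac{129}{35687168}$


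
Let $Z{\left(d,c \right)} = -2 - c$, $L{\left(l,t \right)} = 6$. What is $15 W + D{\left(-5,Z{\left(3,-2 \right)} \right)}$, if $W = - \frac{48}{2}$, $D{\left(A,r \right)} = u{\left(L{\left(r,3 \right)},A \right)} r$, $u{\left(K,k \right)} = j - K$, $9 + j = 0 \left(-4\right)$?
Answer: $-360$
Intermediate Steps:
$j = -9$ ($j = -9 + 0 \left(-4\right) = -9 + 0 = -9$)
$u{\left(K,k \right)} = -9 - K$
$D{\left(A,r \right)} = - 15 r$ ($D{\left(A,r \right)} = \left(-9 - 6\right) r = - 15 r$)
$W = -24$ ($W = \left(-48\right) \frac{1}{2} = -24$)
$15 W + D{\left(-5,Z{\left(3,-2 \right)} \right)} = 15 \left(-24\right) - 15 \left(-2 - -2\right) = -360 - 15 \left(-2 + 2\right) = -360 - 0 = -360 + 0 = -360$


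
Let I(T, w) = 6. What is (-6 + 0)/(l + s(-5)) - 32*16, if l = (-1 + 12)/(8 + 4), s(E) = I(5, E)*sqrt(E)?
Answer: 8*(-4608*sqrt(5) + 713*I)/(-11*I + 72*sqrt(5)) ≈ -512.03 + 0.44514*I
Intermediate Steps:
s(E) = 6*sqrt(E)
l = 11/12 ≈ 0.91667
(-6 + 0)/(l + s(-5)) - 32*16 = (-6 + 0)/(11/12 + 6*sqrt(-5)) - 32*16 = -6/(11/12 + 6*(I*sqrt(5))) - 512 = -6/(11/12 + 6*I*sqrt(5)) - 512 = -512 - 6/(11/12 + 6*I*sqrt(5))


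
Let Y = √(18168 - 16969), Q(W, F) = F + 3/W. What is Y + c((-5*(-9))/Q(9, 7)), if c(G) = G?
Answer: 135/22 + √1199 ≈ 40.763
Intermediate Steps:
Y = √1199 ≈ 34.627
Y + c((-5*(-9))/Q(9, 7)) = √1199 + (-5*(-9))/(7 + 3/9) = √1199 + 45/(7 + 3*(⅑)) = √1199 + 45/(7 + ⅓) = √1199 + 45/(22/3) = √1199 + 45*(3/22) = √1199 + 135/22 = 135/22 + √1199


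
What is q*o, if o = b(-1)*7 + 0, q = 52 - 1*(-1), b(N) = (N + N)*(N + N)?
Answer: 1484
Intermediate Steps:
b(N) = 4*N**2 (b(N) = (2*N)*(2*N) = 4*N**2)
q = 53 (q = 52 + 1 = 53)
o = 28 (o = (4*(-1)**2)*7 + 0 = (4*1)*7 + 0 = 4*7 + 0 = 28 + 0 = 28)
q*o = 53*28 = 1484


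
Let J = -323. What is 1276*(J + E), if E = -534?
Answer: -1093532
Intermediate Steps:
1276*(J + E) = 1276*(-323 - 534) = 1276*(-857) = -1093532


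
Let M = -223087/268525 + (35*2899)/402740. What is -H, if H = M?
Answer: 963079527/1663780900 ≈ 0.57885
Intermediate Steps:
M = -963079527/1663780900 (M = -223087*1/268525 + 101465*(1/402740) = -223087/268525 + 1561/6196 = -963079527/1663780900 ≈ -0.57885)
H = -963079527/1663780900 ≈ -0.57885
-H = -1*(-963079527/1663780900) = 963079527/1663780900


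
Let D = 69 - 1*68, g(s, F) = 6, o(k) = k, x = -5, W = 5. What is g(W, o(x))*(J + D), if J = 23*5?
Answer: 696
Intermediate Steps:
J = 115
D = 1 (D = 69 - 68 = 1)
g(W, o(x))*(J + D) = 6*(115 + 1) = 6*116 = 696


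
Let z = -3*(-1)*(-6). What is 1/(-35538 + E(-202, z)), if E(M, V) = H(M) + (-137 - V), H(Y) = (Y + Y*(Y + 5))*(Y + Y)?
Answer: -1/16030825 ≈ -6.2380e-8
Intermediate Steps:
H(Y) = 2*Y*(Y + Y*(5 + Y)) (H(Y) = (Y + Y*(5 + Y))*(2*Y) = 2*Y*(Y + Y*(5 + Y)))
z = -18 (z = 3*(-6) = -18)
E(M, V) = -137 - V + 2*M²*(6 + M) (E(M, V) = 2*M²*(6 + M) + (-137 - V) = -137 - V + 2*M²*(6 + M))
1/(-35538 + E(-202, z)) = 1/(-35538 + (-137 - 1*(-18) + 2*(-202)²*(6 - 202))) = 1/(-35538 + (-137 + 18 + 2*40804*(-196))) = 1/(-35538 + (-137 + 18 - 15995168)) = 1/(-35538 - 15995287) = 1/(-16030825) = -1/16030825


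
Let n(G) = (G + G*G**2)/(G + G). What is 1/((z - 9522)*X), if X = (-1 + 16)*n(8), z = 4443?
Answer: -2/4952025 ≈ -4.0388e-7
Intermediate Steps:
n(G) = (G + G**3)/(2*G) (n(G) = (G + G**3)/((2*G)) = (G + G**3)*(1/(2*G)) = (G + G**3)/(2*G))
X = 975/2 (X = (-1 + 16)*(1/2 + (1/2)*8**2) = 15*(1/2 + (1/2)*64) = 15*(1/2 + 32) = 15*(65/2) = 975/2 ≈ 487.50)
1/((z - 9522)*X) = 1/((4443 - 9522)*(975/2)) = (2/975)/(-5079) = -1/5079*2/975 = -2/4952025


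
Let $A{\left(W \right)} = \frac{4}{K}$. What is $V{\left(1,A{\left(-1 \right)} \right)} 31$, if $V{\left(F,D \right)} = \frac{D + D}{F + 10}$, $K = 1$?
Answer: $\frac{248}{11} \approx 22.545$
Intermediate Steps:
$A{\left(W \right)} = 4$ ($A{\left(W \right)} = \frac{4}{1} = 4 \cdot 1 = 4$)
$V{\left(F,D \right)} = \frac{2 D}{10 + F}$
$V{\left(1,A{\left(-1 \right)} \right)} 31 = 2 \cdot 4 \frac{1}{10 + 1} \cdot 31 = 2 \cdot 4 \cdot \frac{1}{11} \cdot 31 = \frac{8}{11} \cdot 31 = \frac{248}{11}$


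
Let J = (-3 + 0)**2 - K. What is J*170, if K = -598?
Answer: 103190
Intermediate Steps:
J = 607 (J = (-3 + 0)**2 - 1*(-598) = (-3)**2 + 598 = 9 + 598 = 607)
J*170 = 607*170 = 103190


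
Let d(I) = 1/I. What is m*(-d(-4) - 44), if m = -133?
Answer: 23275/4 ≈ 5818.8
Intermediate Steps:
m*(-d(-4) - 44) = -133*(-1/(-4) - 44) = -133*(-1*(-¼) - 44) = -133*(¼ - 44) = -133*(-175/4) = 23275/4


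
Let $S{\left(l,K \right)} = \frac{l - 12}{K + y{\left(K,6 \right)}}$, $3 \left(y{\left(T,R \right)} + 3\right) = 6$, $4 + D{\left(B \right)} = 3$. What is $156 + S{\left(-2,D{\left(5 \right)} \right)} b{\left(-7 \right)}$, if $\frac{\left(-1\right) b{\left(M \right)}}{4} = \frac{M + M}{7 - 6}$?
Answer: $548$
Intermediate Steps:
$D{\left(B \right)} = -1$ ($D{\left(B \right)} = -4 + 3 = -1$)
$y{\left(T,R \right)} = -1$ ($y{\left(T,R \right)} = -3 + \frac{1}{3} \cdot 6 = -3 + 2 = -1$)
$b{\left(M \right)} = - 8 M$ ($b{\left(M \right)} = - 4 \frac{M + M}{7 - 6} = - 4 \frac{2 M}{1} = - 4 \cdot 2 M 1 = - 4 \cdot 2 M = - 8 M$)
$S{\left(l,K \right)} = \frac{-12 + l}{-1 + K}$ ($S{\left(l,K \right)} = \frac{l - 12}{K - 1} = \frac{-12 + l}{-1 + K}$)
$156 + S{\left(-2,D{\left(5 \right)} \right)} b{\left(-7 \right)} = 156 + \frac{-12 - 2}{-1 - 1} \left(\left(-8\right) \left(-7\right)\right) = 156 + \frac{1}{-2} \left(-14\right) 56 = 156 + \left(- \frac{1}{2}\right) \left(-14\right) 56 = 156 + 7 \cdot 56 = 156 + 392 = 548$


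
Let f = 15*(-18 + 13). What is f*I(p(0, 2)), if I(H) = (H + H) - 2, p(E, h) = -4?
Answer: 750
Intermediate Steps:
I(H) = -2 + 2*H (I(H) = 2*H - 2 = -2 + 2*H)
f = -75 (f = 15*(-5) = -75)
f*I(p(0, 2)) = -75*(-2 + 2*(-4)) = -75*(-2 - 8) = -75*(-10) = 750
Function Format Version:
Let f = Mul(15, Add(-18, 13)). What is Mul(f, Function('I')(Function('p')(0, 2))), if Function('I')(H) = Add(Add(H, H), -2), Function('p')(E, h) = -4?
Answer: 750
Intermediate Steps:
Function('I')(H) = Add(-2, Mul(2, H)) (Function('I')(H) = Add(Mul(2, H), -2) = Add(-2, Mul(2, H)))
f = -75 (f = Mul(15, -5) = -75)
Mul(f, Function('I')(Function('p')(0, 2))) = Mul(-75, Add(-2, Mul(2, -4))) = Mul(-75, Add(-2, -8)) = Mul(-75, -10) = 750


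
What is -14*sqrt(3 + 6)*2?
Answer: -84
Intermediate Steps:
-14*sqrt(3 + 6)*2 = -14*sqrt(9)*2 = -14*3*2 = -42*2 = -84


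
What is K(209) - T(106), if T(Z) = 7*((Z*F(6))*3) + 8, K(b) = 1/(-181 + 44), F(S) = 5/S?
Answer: -255232/137 ≈ -1863.0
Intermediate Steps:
K(b) = -1/137 (K(b) = 1/(-137) = -1/137)
T(Z) = 8 + 35*Z/2 (T(Z) = 7*((Z*(5/6))*3) + 8 = 7*((Z*(5*(⅙)))*3) + 8 = 7*((Z*(⅚))*3) + 8 = 7*((5*Z/6)*3) + 8 = 7*(5*Z/2) + 8 = 35*Z/2 + 8 = 8 + 35*Z/2)
K(209) - T(106) = -1/137 - (8 + (35/2)*106) = -1/137 - (8 + 1855) = -1/137 - 1*1863 = -1/137 - 1863 = -255232/137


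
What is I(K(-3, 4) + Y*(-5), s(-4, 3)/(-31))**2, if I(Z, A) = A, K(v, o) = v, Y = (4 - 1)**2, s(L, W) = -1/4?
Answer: 1/15376 ≈ 6.5036e-5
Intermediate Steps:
s(L, W) = -1/4 (s(L, W) = -1*1/4 = -1/4)
Y = 9 (Y = 3**2 = 9)
I(K(-3, 4) + Y*(-5), s(-4, 3)/(-31))**2 = (-1/4/(-31))**2 = (-1/4*(-1/31))**2 = (1/124)**2 = 1/15376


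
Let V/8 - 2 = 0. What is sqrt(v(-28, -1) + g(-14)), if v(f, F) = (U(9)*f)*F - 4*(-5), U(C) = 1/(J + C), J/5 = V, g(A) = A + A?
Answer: 6*I*sqrt(1691)/89 ≈ 2.7723*I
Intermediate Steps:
g(A) = 2*A
V = 16 (V = 16 + 8*0 = 16 + 0 = 16)
J = 80 (J = 5*16 = 80)
U(C) = 1/(80 + C)
v(f, F) = 20 + F*f/89 (v(f, F) = (f/(80 + 9))*F - 4*(-5) = (f/89)*F + 20 = F*f/89 + 20 = 20 + F*f/89)
sqrt(v(-28, -1) + g(-14)) = sqrt((20 + (1/89)*(-1)*(-28)) + 2*(-14)) = sqrt((20 + 28/89) - 28) = sqrt(1808/89 - 28) = sqrt(-684/89) = 6*I*sqrt(1691)/89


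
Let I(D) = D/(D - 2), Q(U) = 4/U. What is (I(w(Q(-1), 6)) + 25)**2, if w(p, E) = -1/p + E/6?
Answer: 4900/9 ≈ 544.44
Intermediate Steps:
w(p, E) = -1/p + E/6 (w(p, E) = -1/p + E*(1/6) = -1/p + E/6)
I(D) = D/(-2 + D)
(I(w(Q(-1), 6)) + 25)**2 = ((-1/(4/(-1)) + (1/6)*6)/(-2 + (-1/(4/(-1)) + (1/6)*6)) + 25)**2 = ((-1/(4*(-1)) + 1)/(-2 + (-1/(4*(-1)) + 1)) + 25)**2 = ((-1/(-4) + 1)/(-2 + (-1/(-4) + 1)) + 25)**2 = ((-1*(-1/4) + 1)/(-2 + (-1*(-1/4) + 1)) + 25)**2 = ((1/4 + 1)/(-2 + (1/4 + 1)) + 25)**2 = (5/(4*(-2 + 5/4)) + 25)**2 = (5/(4*(-3/4)) + 25)**2 = ((5/4)*(-4/3) + 25)**2 = (-5/3 + 25)**2 = (70/3)**2 = 4900/9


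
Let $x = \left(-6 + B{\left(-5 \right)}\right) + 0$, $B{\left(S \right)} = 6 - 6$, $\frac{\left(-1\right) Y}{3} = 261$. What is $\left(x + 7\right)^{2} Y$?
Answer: $-783$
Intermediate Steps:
$Y = -783$ ($Y = \left(-3\right) 261 = -783$)
$B{\left(S \right)} = 0$ ($B{\left(S \right)} = 6 - 6 = 0$)
$x = -6$ ($x = \left(-6 + 0\right) + 0 = -6 + 0 = -6$)
$\left(x + 7\right)^{2} Y = \left(-6 + 7\right)^{2} \left(-783\right) = 1^{2} \left(-783\right) = 1 \left(-783\right) = -783$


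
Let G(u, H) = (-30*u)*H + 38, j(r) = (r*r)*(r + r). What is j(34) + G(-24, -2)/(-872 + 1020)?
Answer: 5816291/74 ≈ 78599.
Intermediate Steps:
j(r) = 2*r³ (j(r) = r²*(2*r) = 2*r³)
G(u, H) = 38 - 30*H*u (G(u, H) = -30*H*u + 38 = 38 - 30*H*u)
j(34) + G(-24, -2)/(-872 + 1020) = 2*34³ + (38 - 30*(-2)*(-24))/(-872 + 1020) = 2*39304 + (38 - 1440)/148 = 78608 + (1/148)*(-1402) = 78608 - 701/74 = 5816291/74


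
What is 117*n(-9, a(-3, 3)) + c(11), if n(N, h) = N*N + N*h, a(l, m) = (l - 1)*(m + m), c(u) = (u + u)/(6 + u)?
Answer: 590755/17 ≈ 34750.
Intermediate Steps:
c(u) = 2*u/(6 + u) (c(u) = (2*u)/(6 + u) = 2*u/(6 + u))
a(l, m) = 2*m*(-1 + l) (a(l, m) = (-1 + l)*(2*m) = 2*m*(-1 + l))
n(N, h) = N² + N*h
117*n(-9, a(-3, 3)) + c(11) = 117*(-9*(-9 + 2*3*(-1 - 3))) + 2*11/(6 + 11) = 117*(-9*(-9 + 2*3*(-4))) + 2*11/17 = 117*(-9*(-9 - 24)) + 2*11*(1/17) = 117*(-9*(-33)) + 22/17 = 117*297 + 22/17 = 34749 + 22/17 = 590755/17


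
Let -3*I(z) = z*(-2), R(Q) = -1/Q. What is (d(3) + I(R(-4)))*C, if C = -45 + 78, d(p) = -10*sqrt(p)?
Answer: 11/2 - 330*sqrt(3) ≈ -566.08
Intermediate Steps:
I(z) = 2*z/3 (I(z) = -z*(-2)/3 = -(-2)*z/3 = 2*z/3)
C = 33
(d(3) + I(R(-4)))*C = (-10*sqrt(3) + 2*(-1/(-4))/3)*33 = (-10*sqrt(3) + 2*(-1*(-1/4))/3)*33 = (-10*sqrt(3) + (2/3)*(1/4))*33 = (-10*sqrt(3) + 1/6)*33 = (1/6 - 10*sqrt(3))*33 = 11/2 - 330*sqrt(3)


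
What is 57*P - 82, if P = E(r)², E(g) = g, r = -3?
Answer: 431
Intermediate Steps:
P = 9 (P = (-3)² = 9)
57*P - 82 = 57*9 - 82 = 513 - 82 = 431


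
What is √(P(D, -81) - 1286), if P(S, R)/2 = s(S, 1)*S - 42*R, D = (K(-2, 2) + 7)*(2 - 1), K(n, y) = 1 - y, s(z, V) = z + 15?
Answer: √5770 ≈ 75.960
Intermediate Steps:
s(z, V) = 15 + z
D = 6 (D = ((1 - 1*2) + 7)*(2 - 1) = ((1 - 2) + 7)*1 = (-1 + 7)*1 = 6*1 = 6)
P(S, R) = -84*R + 2*S*(15 + S) (P(S, R) = 2*((15 + S)*S - 42*R) = 2*(S*(15 + S) - 42*R) = 2*(-42*R + S*(15 + S)) = -84*R + 2*S*(15 + S))
√(P(D, -81) - 1286) = √((-84*(-81) + 2*6*(15 + 6)) - 1286) = √((6804 + 2*6*21) - 1286) = √((6804 + 252) - 1286) = √(7056 - 1286) = √5770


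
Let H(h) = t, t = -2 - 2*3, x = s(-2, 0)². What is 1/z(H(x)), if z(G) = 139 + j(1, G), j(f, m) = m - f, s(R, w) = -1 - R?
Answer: 1/130 ≈ 0.0076923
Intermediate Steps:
x = 1 (x = (-1 - 1*(-2))² = (-1 + 2)² = 1² = 1)
t = -8 (t = -2 - 6 = -8)
H(h) = -8
z(G) = 138 + G (z(G) = 139 + (G - 1*1) = 139 + (G - 1) = 139 + (-1 + G) = 138 + G)
1/z(H(x)) = 1/(138 - 8) = 1/130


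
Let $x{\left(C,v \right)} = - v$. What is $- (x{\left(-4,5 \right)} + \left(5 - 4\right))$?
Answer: $4$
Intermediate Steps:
$- (x{\left(-4,5 \right)} + \left(5 - 4\right)) = - (\left(-1\right) 5 + \left(5 - 4\right)) = - (-5 + 1) = \left(-1\right) \left(-4\right) = 4$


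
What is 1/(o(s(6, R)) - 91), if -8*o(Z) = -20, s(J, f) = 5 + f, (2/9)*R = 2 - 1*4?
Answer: -2/177 ≈ -0.011299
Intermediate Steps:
R = -9 (R = 9*(2 - 1*4)/2 = 9*(2 - 4)/2 = (9/2)*(-2) = -9)
o(Z) = 5/2 (o(Z) = -⅛*(-20) = 5/2)
1/(o(s(6, R)) - 91) = 1/(5/2 - 91) = 1/(-177/2) = -2/177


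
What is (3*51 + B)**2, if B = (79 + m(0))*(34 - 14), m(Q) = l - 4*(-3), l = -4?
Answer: 3583449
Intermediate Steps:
m(Q) = 8 (m(Q) = -4 - 4*(-3) = -4 + 12 = 8)
B = 1740 (B = (79 + 8)*(34 - 14) = 87*20 = 1740)
(3*51 + B)**2 = (3*51 + 1740)**2 = (153 + 1740)**2 = 1893**2 = 3583449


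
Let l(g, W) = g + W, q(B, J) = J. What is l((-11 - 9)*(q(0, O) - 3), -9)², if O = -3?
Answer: 12321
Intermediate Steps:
l(g, W) = W + g
l((-11 - 9)*(q(0, O) - 3), -9)² = (-9 + (-11 - 9)*(-3 - 3))² = (-9 - 20*(-6))² = (-9 + 120)² = 111² = 12321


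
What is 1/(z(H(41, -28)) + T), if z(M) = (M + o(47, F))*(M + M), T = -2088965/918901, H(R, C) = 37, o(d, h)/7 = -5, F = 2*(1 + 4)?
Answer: 918901/133908383 ≈ 0.0068622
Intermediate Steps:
F = 10 (F = 2*5 = 10)
o(d, h) = -35 (o(d, h) = 7*(-5) = -35)
T = -2088965/918901 (T = -2088965*1/918901 = -2088965/918901 ≈ -2.2733)
z(M) = 2*M*(-35 + M) (z(M) = (M - 35)*(M + M) = (-35 + M)*(2*M) = 2*M*(-35 + M))
1/(z(H(41, -28)) + T) = 1/(2*37*(-35 + 37) - 2088965/918901) = 1/(2*37*2 - 2088965/918901) = 1/(148 - 2088965/918901) = 1/(133908383/918901) = 918901/133908383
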